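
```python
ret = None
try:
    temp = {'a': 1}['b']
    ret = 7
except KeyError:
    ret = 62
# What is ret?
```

Step-by-step execution trace:
1. `temp = {'a': 1}['b']` raises KeyError.
2. `ret = 7` is not reached.
3. `except KeyError` matches → ret = 62.
Result: 62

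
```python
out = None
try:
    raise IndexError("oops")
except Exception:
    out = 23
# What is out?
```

Step-by-step execution trace:
1. `raise IndexError(...)` raises IndexError.
2. `except Exception` matches (IndexError is a subclass of Exception) → out = 23.
Result: 23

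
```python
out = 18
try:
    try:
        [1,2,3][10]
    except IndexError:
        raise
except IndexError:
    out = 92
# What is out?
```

Step-by-step execution trace:
1. Inner try: `[1,2,3][10]` raises IndexError.
2. Inner `except IndexError` matches; bare `raise` re-raises the same IndexError.
3. Outer `except IndexError` matches → out = 92.
Result: 92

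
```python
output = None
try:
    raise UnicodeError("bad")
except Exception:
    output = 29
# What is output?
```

Step-by-step execution trace:
1. `raise UnicodeError(...)` raises UnicodeError.
2. `except Exception` matches (UnicodeError is a subclass of Exception) → output = 29.
Result: 29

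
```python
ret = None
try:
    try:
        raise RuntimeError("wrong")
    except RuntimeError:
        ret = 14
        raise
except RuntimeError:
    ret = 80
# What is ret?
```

Step-by-step execution trace:
1. Inner try: `raise RuntimeError("wrong")` raises RuntimeError.
2. Inner `except RuntimeError` matches → ret = 14.
3. bare `raise` re-raises the same RuntimeError.
4. Outer `except RuntimeError` matches → ret = 80.
Result: 80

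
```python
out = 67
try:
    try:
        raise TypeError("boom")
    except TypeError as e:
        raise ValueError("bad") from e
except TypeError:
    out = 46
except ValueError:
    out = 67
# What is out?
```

Step-by-step execution trace:
1. Inner try raises TypeError; inner `except TypeError as e` catches it.
2. `raise ValueError(...) from e` raises ValueError (TypeError is attached as __cause__, but only ValueError is active).
3. Outer `except TypeError` does not match ValueError; skipped.
4. Outer `except ValueError` matches → out = 67.
Result: 67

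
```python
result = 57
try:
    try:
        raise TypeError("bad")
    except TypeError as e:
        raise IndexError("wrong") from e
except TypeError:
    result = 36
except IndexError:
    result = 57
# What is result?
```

Step-by-step execution trace:
1. Inner try raises TypeError; inner `except TypeError as e` catches it.
2. `raise IndexError(...) from e` raises IndexError (TypeError is attached as __cause__, but only IndexError is active).
3. Outer `except TypeError` does not match IndexError; skipped.
4. Outer `except IndexError` matches → result = 57.
Result: 57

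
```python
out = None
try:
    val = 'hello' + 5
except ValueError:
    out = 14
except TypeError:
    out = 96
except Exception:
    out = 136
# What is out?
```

Step-by-step execution trace:
1. `val = 'hello' + 5` raises TypeError.
2. `except ValueError` does not match TypeError; skipped.
3. `except TypeError` matches → out = 96.
4. Remaining except clauses are skipped.
Result: 96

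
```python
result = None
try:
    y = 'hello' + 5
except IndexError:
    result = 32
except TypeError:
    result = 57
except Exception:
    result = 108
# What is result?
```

Step-by-step execution trace:
1. `y = 'hello' + 5` raises TypeError.
2. `except IndexError` does not match TypeError; skipped.
3. `except TypeError` matches → result = 57.
4. Remaining except clauses are skipped.
Result: 57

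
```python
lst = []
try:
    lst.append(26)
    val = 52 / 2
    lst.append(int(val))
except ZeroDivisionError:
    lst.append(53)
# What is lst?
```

Step-by-step execution trace:
1. try: `lst.append(26)` → lst = [26].
2. `val = 52 / 2` → val = 26.0. No exception raised.
3. `lst.append(int(val))` → lst = [26, 26].
4. `except ZeroDivisionError` is skipped (no exception was raised).
Result: [26, 26]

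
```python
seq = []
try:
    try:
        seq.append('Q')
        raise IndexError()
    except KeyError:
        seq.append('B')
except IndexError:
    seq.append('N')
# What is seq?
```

Step-by-step execution trace:
1. Inner try: `seq.append('Q')` → seq = ['Q'].
2. `raise IndexError()` raises IndexError.
3. Inner `except KeyError` does not match IndexError; exception propagates to outer try.
4. Outer `except IndexError` matches → `seq.append('N')` → seq = ['Q', 'N'].
Result: ['Q', 'N']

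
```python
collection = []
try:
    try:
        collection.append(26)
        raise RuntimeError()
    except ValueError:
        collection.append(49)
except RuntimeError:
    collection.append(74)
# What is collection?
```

Step-by-step execution trace:
1. Inner try: `collection.append(26)` → collection = [26].
2. `raise RuntimeError()` raises RuntimeError.
3. Inner `except ValueError` does not match RuntimeError; exception propagates to outer try.
4. Outer `except RuntimeError` matches → `collection.append(74)` → collection = [26, 74].
Result: [26, 74]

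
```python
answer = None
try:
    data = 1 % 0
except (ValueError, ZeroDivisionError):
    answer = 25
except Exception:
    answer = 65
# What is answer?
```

Step-by-step execution trace:
1. `data = 1 % 0` raises ZeroDivisionError.
2. `except (ValueError, ZeroDivisionError)` matches (ZeroDivisionError is in the tuple) → answer = 25.
3. `except Exception` is not reached.
Result: 25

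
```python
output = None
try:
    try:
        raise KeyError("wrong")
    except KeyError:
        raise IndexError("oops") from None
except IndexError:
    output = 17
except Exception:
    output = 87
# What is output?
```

Step-by-step execution trace:
1. Inner try raises KeyError; inner `except KeyError` catches it.
2. `raise IndexError(...) from None` raises IndexError (from None suppresses __context__, but the active exception is still IndexError).
3. Outer `except IndexError` matches → output = 17.
4. `except Exception` is not reached.
Result: 17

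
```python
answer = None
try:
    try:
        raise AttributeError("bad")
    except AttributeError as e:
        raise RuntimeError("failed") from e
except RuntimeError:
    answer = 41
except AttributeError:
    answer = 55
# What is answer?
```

Step-by-step execution trace:
1. Inner try raises AttributeError; inner `except AttributeError as e` catches it.
2. `raise RuntimeError(...) from e` raises RuntimeError (AttributeError is attached as __cause__, but only RuntimeError is active).
3. Outer `except RuntimeError` matches → answer = 41.
4. `except AttributeError` is not reached.
Result: 41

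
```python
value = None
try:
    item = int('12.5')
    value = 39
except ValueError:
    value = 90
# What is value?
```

Step-by-step execution trace:
1. `item = int('12.5')` raises ValueError.
2. `value = 39` is not reached.
3. `except ValueError` matches → value = 90.
Result: 90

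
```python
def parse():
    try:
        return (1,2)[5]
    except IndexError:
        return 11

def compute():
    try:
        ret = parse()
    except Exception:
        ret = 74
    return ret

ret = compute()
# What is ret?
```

Step-by-step execution trace:
1. `compute()` calls `parse()`.
2. In parse: `(1,2)[5]` raises IndexError; `except IndexError` catches it → returns 11.
3. In compute: `ret = parse()` → ret = 11. No exception reaches compute.
4. `except Exception` is skipped; compute returns 11.
5. ret = 11.
Result: 11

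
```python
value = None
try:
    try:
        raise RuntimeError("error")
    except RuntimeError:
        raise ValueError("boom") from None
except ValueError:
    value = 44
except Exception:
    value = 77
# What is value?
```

Step-by-step execution trace:
1. Inner try raises RuntimeError; inner `except RuntimeError` catches it.
2. `raise ValueError(...) from None` raises ValueError (from None suppresses __context__, but the active exception is still ValueError).
3. Outer `except ValueError` matches → value = 44.
4. `except Exception` is not reached.
Result: 44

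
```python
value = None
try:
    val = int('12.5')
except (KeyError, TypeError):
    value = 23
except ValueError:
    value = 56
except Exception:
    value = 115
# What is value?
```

Step-by-step execution trace:
1. `val = int('12.5')` raises ValueError.
2. `except (KeyError, TypeError)` does not match ValueError; skipped.
3. `except ValueError` matches (exact type match) → value = 56.
4. `except Exception` is not reached.
Result: 56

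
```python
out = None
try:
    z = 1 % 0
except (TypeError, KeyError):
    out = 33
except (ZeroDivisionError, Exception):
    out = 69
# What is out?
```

Step-by-step execution trace:
1. `z = 1 % 0` raises ZeroDivisionError.
2. `except (TypeError, KeyError)` does not match ZeroDivisionError; skipped.
3. `except (ZeroDivisionError, Exception)` matches (ZeroDivisionError is in the tuple) → out = 69.
Result: 69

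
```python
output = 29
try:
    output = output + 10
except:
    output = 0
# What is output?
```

Step-by-step execution trace:
1. output starts at 29.
2. try: `output = output + 10` → output = 39. No exception raised.
3. `except` is skipped.
Result: 39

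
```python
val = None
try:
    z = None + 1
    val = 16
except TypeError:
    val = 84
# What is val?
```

Step-by-step execution trace:
1. `z = None + 1` raises TypeError.
2. `val = 16` is not reached.
3. `except TypeError` matches → val = 84.
Result: 84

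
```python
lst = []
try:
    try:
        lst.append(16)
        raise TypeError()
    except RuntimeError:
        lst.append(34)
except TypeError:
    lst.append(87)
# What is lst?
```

Step-by-step execution trace:
1. Inner try: `lst.append(16)` → lst = [16].
2. `raise TypeError()` raises TypeError.
3. Inner `except RuntimeError` does not match TypeError; exception propagates to outer try.
4. Outer `except TypeError` matches → `lst.append(87)` → lst = [16, 87].
Result: [16, 87]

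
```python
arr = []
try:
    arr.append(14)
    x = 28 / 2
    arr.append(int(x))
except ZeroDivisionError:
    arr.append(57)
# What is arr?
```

Step-by-step execution trace:
1. try: `arr.append(14)` → arr = [14].
2. `x = 28 / 2` → x = 14.0. No exception raised.
3. `arr.append(int(x))` → arr = [14, 14].
4. `except ZeroDivisionError` is skipped (no exception was raised).
Result: [14, 14]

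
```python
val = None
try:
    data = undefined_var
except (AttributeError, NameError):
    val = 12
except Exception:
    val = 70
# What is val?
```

Step-by-step execution trace:
1. `data = undefined_var` raises NameError.
2. `except (AttributeError, NameError)` matches (NameError is in the tuple) → val = 12.
3. `except Exception` is not reached.
Result: 12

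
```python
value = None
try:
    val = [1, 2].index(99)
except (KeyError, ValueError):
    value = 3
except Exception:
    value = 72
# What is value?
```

Step-by-step execution trace:
1. `val = [1, 2].index(99)` raises ValueError.
2. `except (KeyError, ValueError)` matches (ValueError is in the tuple) → value = 3.
3. `except Exception` is not reached.
Result: 3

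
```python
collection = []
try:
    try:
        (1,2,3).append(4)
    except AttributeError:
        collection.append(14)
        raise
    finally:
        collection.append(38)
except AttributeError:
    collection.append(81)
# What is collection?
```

Step-by-step execution trace:
1. Inner try: `(1,2,3).append(4)` raises AttributeError.
2. Inner `except AttributeError` matches → `collection.append(14)` → collection = [14].
3. bare `raise` re-raises AttributeError.
4. Inner `finally` runs during unwinding: `collection.append(38)` → collection = [14, 38].
5. Outer `except AttributeError` matches → `collection.append(81)` → collection = [14, 38, 81].
Result: [14, 38, 81]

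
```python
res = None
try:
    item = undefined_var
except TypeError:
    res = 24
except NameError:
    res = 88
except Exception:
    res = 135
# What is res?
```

Step-by-step execution trace:
1. `item = undefined_var` raises NameError.
2. `except TypeError` does not match NameError; skipped.
3. `except NameError` matches → res = 88.
4. Remaining except clauses are skipped.
Result: 88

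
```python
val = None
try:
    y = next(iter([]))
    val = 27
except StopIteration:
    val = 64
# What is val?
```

Step-by-step execution trace:
1. `y = next(iter([]))` raises StopIteration.
2. `val = 27` is not reached.
3. `except StopIteration` matches → val = 64.
Result: 64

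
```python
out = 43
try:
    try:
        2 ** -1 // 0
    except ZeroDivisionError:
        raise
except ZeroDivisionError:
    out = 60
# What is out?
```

Step-by-step execution trace:
1. Inner try: `2 ** -1 // 0` raises ZeroDivisionError.
2. Inner `except ZeroDivisionError` matches; bare `raise` re-raises the same ZeroDivisionError.
3. Outer `except ZeroDivisionError` matches → out = 60.
Result: 60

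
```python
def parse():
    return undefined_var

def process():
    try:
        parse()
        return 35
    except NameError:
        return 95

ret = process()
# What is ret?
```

Step-by-step execution trace:
1. `process()` calls `parse()`.
2. `parse()` evaluates `undefined_var`, which raises NameError; it propagates to the caller.
3. `return 35` is not reached.
4. `except NameError` in process matches → returns 95.
5. ret = 95.
Result: 95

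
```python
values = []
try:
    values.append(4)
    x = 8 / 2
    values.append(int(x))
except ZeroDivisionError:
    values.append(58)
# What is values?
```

Step-by-step execution trace:
1. try: `values.append(4)` → values = [4].
2. `x = 8 / 2` → x = 4.0. No exception raised.
3. `values.append(int(x))` → values = [4, 4].
4. `except ZeroDivisionError` is skipped (no exception was raised).
Result: [4, 4]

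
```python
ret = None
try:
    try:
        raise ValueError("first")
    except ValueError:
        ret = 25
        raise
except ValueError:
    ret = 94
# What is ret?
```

Step-by-step execution trace:
1. Inner try: `raise ValueError("first")` raises ValueError.
2. Inner `except ValueError` matches → ret = 25.
3. bare `raise` re-raises the same ValueError.
4. Outer `except ValueError` matches → ret = 94.
Result: 94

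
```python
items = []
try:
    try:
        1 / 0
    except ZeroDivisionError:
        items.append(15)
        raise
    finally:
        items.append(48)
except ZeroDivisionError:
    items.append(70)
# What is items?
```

Step-by-step execution trace:
1. Inner try: `1 / 0` raises ZeroDivisionError.
2. Inner `except ZeroDivisionError` matches → `items.append(15)` → items = [15].
3. bare `raise` re-raises ZeroDivisionError.
4. Inner `finally` runs during unwinding: `items.append(48)` → items = [15, 48].
5. Outer `except ZeroDivisionError` matches → `items.append(70)` → items = [15, 48, 70].
Result: [15, 48, 70]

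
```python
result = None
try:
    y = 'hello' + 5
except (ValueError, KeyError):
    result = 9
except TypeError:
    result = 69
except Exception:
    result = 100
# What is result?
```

Step-by-step execution trace:
1. `y = 'hello' + 5` raises TypeError.
2. `except (ValueError, KeyError)` does not match TypeError; skipped.
3. `except TypeError` matches (exact type match) → result = 69.
4. `except Exception` is not reached.
Result: 69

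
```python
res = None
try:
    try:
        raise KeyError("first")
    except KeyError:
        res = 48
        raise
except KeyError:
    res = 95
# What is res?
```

Step-by-step execution trace:
1. Inner try: `raise KeyError("first")` raises KeyError.
2. Inner `except KeyError` matches → res = 48.
3. bare `raise` re-raises the same KeyError.
4. Outer `except KeyError` matches → res = 95.
Result: 95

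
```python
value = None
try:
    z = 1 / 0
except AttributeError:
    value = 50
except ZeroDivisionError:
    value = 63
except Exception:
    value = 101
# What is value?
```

Step-by-step execution trace:
1. `z = 1 / 0` raises ZeroDivisionError.
2. `except AttributeError` does not match ZeroDivisionError; skipped.
3. `except ZeroDivisionError` matches → value = 63.
4. Remaining except clauses are skipped.
Result: 63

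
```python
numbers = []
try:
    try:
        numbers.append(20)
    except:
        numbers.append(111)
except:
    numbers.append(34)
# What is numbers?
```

Step-by-step execution trace:
1. Inner try: `numbers.append(20)` → numbers = [20]. No exception raised.
2. Inner `except` is skipped.
3. Inner try completes normally; outer `except` is skipped.
Result: [20]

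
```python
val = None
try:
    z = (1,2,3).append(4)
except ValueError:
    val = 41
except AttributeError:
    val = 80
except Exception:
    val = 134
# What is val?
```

Step-by-step execution trace:
1. `z = (1,2,3).append(4)` raises AttributeError.
2. `except ValueError` does not match AttributeError; skipped.
3. `except AttributeError` matches → val = 80.
4. Remaining except clauses are skipped.
Result: 80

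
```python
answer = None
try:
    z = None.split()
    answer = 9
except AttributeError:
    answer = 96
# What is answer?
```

Step-by-step execution trace:
1. `z = None.split()` raises AttributeError.
2. `answer = 9` is not reached.
3. `except AttributeError` matches → answer = 96.
Result: 96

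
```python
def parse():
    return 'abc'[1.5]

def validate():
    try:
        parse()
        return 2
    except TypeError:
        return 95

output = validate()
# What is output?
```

Step-by-step execution trace:
1. `validate()` calls `parse()`.
2. `parse()` evaluates `'abc'[1.5]`, which raises TypeError; it propagates to the caller.
3. `return 2` is not reached.
4. `except TypeError` in validate matches → returns 95.
5. output = 95.
Result: 95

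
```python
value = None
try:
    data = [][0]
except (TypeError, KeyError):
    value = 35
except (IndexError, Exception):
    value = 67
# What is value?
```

Step-by-step execution trace:
1. `data = [][0]` raises IndexError.
2. `except (TypeError, KeyError)` does not match IndexError; skipped.
3. `except (IndexError, Exception)` matches (IndexError is in the tuple) → value = 67.
Result: 67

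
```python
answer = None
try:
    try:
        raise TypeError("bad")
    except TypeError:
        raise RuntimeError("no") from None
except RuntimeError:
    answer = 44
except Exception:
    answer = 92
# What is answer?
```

Step-by-step execution trace:
1. Inner try raises TypeError; inner `except TypeError` catches it.
2. `raise RuntimeError(...) from None` raises RuntimeError (from None suppresses __context__, but the active exception is still RuntimeError).
3. Outer `except RuntimeError` matches → answer = 44.
4. `except Exception` is not reached.
Result: 44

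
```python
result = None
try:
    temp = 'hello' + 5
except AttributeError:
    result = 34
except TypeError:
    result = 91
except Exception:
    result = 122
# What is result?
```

Step-by-step execution trace:
1. `temp = 'hello' + 5` raises TypeError.
2. `except AttributeError` does not match TypeError; skipped.
3. `except TypeError` matches → result = 91.
4. Remaining except clauses are skipped.
Result: 91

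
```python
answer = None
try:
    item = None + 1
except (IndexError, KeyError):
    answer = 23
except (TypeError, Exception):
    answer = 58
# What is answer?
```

Step-by-step execution trace:
1. `item = None + 1` raises TypeError.
2. `except (IndexError, KeyError)` does not match TypeError; skipped.
3. `except (TypeError, Exception)` matches (TypeError is in the tuple) → answer = 58.
Result: 58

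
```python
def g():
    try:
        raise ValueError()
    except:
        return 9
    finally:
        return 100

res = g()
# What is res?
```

Step-by-step execution trace:
1. `g()` enters try: `raise ValueError()` raises ValueError.
2. bare `except` matches → `return 9` sets pending return value 9.
3. Before returning, `finally: return 100` runs and overrides the pending return.
4. g() returns 100 → res = 100.
Result: 100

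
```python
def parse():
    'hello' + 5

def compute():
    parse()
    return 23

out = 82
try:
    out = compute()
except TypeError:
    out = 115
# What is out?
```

Step-by-step execution trace:
1. out starts at 82.
2. try: `compute()` calls `parse()`.
3. `parse()` evaluates `'hello' + 5`, which raises TypeError; it propagates through compute (uncaught).
4. `return 23` in compute is not reached; the assignment to out does not complete.
5. `except TypeError` matches → out = 115.
Result: 115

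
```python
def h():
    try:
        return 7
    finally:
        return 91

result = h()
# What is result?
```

Step-by-step execution trace:
1. `h()` enters try: `return 7` sets pending return value 7.
2. Before returning, `finally: return 91` runs and overrides the pending return.
3. h() returns 91 → result = 91.
Result: 91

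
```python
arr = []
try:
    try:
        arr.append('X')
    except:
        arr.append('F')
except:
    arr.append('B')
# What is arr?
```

Step-by-step execution trace:
1. Inner try: `arr.append('X')` → arr = ['X']. No exception raised.
2. Inner `except` is skipped.
3. Inner try completes normally; outer `except` is skipped.
Result: ['X']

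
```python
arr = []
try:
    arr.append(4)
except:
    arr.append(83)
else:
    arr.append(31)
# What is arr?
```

Step-by-step execution trace:
1. try: `arr.append(4)` → arr = [4]. No exception raised.
2. `except` is skipped.
3. `else` runs (try completed without exception): `arr.append(31)` → arr = [4, 31].
Result: [4, 31]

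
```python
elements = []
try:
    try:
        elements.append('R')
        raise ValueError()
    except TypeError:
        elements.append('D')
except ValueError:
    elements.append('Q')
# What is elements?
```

Step-by-step execution trace:
1. Inner try: `elements.append('R')` → elements = ['R'].
2. `raise ValueError()` raises ValueError.
3. Inner `except TypeError` does not match ValueError; exception propagates to outer try.
4. Outer `except ValueError` matches → `elements.append('Q')` → elements = ['R', 'Q'].
Result: ['R', 'Q']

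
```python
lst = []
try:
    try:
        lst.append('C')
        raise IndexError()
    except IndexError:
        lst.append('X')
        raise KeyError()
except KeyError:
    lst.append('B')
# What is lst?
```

Step-by-step execution trace:
1. Inner try: `lst.append('C')` → lst = ['C'].
2. `raise IndexError()` raises IndexError.
3. Inner `except IndexError` matches → `lst.append('X')` → lst = ['C', 'X'].
4. `raise KeyError()` raises KeyError; propagates to outer try.
5. Outer `except KeyError` matches → `lst.append('B')` → lst = ['C', 'X', 'B'].
Result: ['C', 'X', 'B']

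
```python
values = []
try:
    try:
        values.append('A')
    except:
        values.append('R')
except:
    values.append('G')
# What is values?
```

Step-by-step execution trace:
1. Inner try: `values.append('A')` → values = ['A']. No exception raised.
2. Inner `except` is skipped.
3. Inner try completes normally; outer `except` is skipped.
Result: ['A']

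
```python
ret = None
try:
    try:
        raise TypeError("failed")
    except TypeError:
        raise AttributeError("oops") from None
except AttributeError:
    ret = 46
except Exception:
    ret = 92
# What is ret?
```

Step-by-step execution trace:
1. Inner try raises TypeError; inner `except TypeError` catches it.
2. `raise AttributeError(...) from None` raises AttributeError (from None suppresses __context__, but the active exception is still AttributeError).
3. Outer `except AttributeError` matches → ret = 46.
4. `except Exception` is not reached.
Result: 46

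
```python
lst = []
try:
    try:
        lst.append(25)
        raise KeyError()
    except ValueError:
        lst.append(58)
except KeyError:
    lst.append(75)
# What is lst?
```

Step-by-step execution trace:
1. Inner try: `lst.append(25)` → lst = [25].
2. `raise KeyError()` raises KeyError.
3. Inner `except ValueError` does not match KeyError; exception propagates to outer try.
4. Outer `except KeyError` matches → `lst.append(75)` → lst = [25, 75].
Result: [25, 75]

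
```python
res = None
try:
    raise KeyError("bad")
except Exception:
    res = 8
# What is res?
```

Step-by-step execution trace:
1. `raise KeyError(...)` raises KeyError.
2. `except Exception` matches (KeyError is a subclass of Exception) → res = 8.
Result: 8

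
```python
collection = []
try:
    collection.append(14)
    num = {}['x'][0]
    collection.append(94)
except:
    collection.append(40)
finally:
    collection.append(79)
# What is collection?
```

Step-by-step execution trace:
1. try: `collection.append(14)` → collection = [14].
2. `num = {}['x'][0]` raises KeyError; `collection.append(94)` is not reached.
3. bare `except` matches → `collection.append(40)` → collection = [14, 40].
4. finally always runs: `collection.append(79)` → collection = [14, 40, 79].
Result: [14, 40, 79]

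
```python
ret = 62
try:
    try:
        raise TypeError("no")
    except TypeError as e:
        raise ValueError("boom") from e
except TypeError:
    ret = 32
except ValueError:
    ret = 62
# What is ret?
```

Step-by-step execution trace:
1. Inner try raises TypeError; inner `except TypeError as e` catches it.
2. `raise ValueError(...) from e` raises ValueError (TypeError is attached as __cause__, but only ValueError is active).
3. Outer `except TypeError` does not match ValueError; skipped.
4. Outer `except ValueError` matches → ret = 62.
Result: 62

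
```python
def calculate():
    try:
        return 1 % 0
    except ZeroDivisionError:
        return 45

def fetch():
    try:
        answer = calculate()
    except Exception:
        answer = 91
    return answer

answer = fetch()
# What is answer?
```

Step-by-step execution trace:
1. `fetch()` calls `calculate()`.
2. In calculate: `1 % 0` raises ZeroDivisionError; `except ZeroDivisionError` catches it → returns 45.
3. In fetch: `answer = calculate()` → answer = 45. No exception reaches fetch.
4. `except Exception` is skipped; fetch returns 45.
5. answer = 45.
Result: 45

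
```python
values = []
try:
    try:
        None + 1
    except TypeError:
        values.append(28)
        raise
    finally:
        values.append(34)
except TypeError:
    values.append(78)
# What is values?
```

Step-by-step execution trace:
1. Inner try: `None + 1` raises TypeError.
2. Inner `except TypeError` matches → `values.append(28)` → values = [28].
3. bare `raise` re-raises TypeError.
4. Inner `finally` runs during unwinding: `values.append(34)` → values = [28, 34].
5. Outer `except TypeError` matches → `values.append(78)` → values = [28, 34, 78].
Result: [28, 34, 78]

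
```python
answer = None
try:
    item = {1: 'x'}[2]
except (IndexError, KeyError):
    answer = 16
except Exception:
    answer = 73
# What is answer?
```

Step-by-step execution trace:
1. `item = {1: 'x'}[2]` raises KeyError.
2. `except (IndexError, KeyError)` matches (KeyError is in the tuple) → answer = 16.
3. `except Exception` is not reached.
Result: 16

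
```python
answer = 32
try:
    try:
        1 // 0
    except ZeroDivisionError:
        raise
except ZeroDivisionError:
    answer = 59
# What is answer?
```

Step-by-step execution trace:
1. Inner try: `1 // 0` raises ZeroDivisionError.
2. Inner `except ZeroDivisionError` matches; bare `raise` re-raises the same ZeroDivisionError.
3. Outer `except ZeroDivisionError` matches → answer = 59.
Result: 59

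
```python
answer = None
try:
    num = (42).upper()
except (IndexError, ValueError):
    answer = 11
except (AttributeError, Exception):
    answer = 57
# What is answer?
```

Step-by-step execution trace:
1. `num = (42).upper()` raises AttributeError.
2. `except (IndexError, ValueError)` does not match AttributeError; skipped.
3. `except (AttributeError, Exception)` matches (AttributeError is in the tuple) → answer = 57.
Result: 57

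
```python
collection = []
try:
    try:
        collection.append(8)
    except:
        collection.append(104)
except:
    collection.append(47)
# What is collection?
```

Step-by-step execution trace:
1. Inner try: `collection.append(8)` → collection = [8]. No exception raised.
2. Inner `except` is skipped.
3. Inner try completes normally; outer `except` is skipped.
Result: [8]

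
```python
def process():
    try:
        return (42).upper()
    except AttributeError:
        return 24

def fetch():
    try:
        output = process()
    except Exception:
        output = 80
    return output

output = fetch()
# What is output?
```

Step-by-step execution trace:
1. `fetch()` calls `process()`.
2. In process: `(42).upper()` raises AttributeError; `except AttributeError` catches it → returns 24.
3. In fetch: `output = process()` → output = 24. No exception reaches fetch.
4. `except Exception` is skipped; fetch returns 24.
5. output = 24.
Result: 24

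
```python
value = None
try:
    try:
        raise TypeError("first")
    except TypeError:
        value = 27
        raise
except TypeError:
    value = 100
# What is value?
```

Step-by-step execution trace:
1. Inner try: `raise TypeError("first")` raises TypeError.
2. Inner `except TypeError` matches → value = 27.
3. bare `raise` re-raises the same TypeError.
4. Outer `except TypeError` matches → value = 100.
Result: 100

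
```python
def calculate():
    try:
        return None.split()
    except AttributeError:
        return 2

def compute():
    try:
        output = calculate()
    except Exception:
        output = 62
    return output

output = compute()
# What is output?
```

Step-by-step execution trace:
1. `compute()` calls `calculate()`.
2. In calculate: `None.split()` raises AttributeError; `except AttributeError` catches it → returns 2.
3. In compute: `output = calculate()` → output = 2. No exception reaches compute.
4. `except Exception` is skipped; compute returns 2.
5. output = 2.
Result: 2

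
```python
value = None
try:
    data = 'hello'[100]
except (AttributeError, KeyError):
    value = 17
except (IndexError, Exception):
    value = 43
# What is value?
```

Step-by-step execution trace:
1. `data = 'hello'[100]` raises IndexError.
2. `except (AttributeError, KeyError)` does not match IndexError; skipped.
3. `except (IndexError, Exception)` matches (IndexError is in the tuple) → value = 43.
Result: 43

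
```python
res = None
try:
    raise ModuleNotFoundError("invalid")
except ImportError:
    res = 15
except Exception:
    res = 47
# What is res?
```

Step-by-step execution trace:
1. `raise ModuleNotFoundError(...)` raises ModuleNotFoundError.
2. `except ImportError` matches (ModuleNotFoundError is a subclass of ImportError) → res = 15.
3. `except Exception` is not reached.
Result: 15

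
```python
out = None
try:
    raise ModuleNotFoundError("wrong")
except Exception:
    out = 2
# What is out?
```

Step-by-step execution trace:
1. `raise ModuleNotFoundError(...)` raises ModuleNotFoundError.
2. `except Exception` matches (ModuleNotFoundError is a subclass of Exception) → out = 2.
Result: 2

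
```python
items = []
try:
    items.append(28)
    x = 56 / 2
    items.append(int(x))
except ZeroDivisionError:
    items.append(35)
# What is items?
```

Step-by-step execution trace:
1. try: `items.append(28)` → items = [28].
2. `x = 56 / 2` → x = 28.0. No exception raised.
3. `items.append(int(x))` → items = [28, 28].
4. `except ZeroDivisionError` is skipped (no exception was raised).
Result: [28, 28]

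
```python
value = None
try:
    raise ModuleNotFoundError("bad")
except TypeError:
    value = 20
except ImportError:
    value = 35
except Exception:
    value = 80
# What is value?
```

Step-by-step execution trace:
1. `raise ModuleNotFoundError(...)` raises ModuleNotFoundError.
2. `except TypeError` does not match (ModuleNotFoundError is not a subclass of TypeError); skipped.
3. `except ImportError` matches (ModuleNotFoundError is a subclass of ImportError) → value = 35.
4. `except Exception` is not reached.
Result: 35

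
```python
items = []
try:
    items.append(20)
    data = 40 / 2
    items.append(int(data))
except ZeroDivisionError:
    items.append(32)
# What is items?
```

Step-by-step execution trace:
1. try: `items.append(20)` → items = [20].
2. `data = 40 / 2` → data = 20.0. No exception raised.
3. `items.append(int(data))` → items = [20, 20].
4. `except ZeroDivisionError` is skipped (no exception was raised).
Result: [20, 20]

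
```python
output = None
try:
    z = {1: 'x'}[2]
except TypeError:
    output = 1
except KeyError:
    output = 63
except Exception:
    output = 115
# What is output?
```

Step-by-step execution trace:
1. `z = {1: 'x'}[2]` raises KeyError.
2. `except TypeError` does not match KeyError; skipped.
3. `except KeyError` matches → output = 63.
4. Remaining except clauses are skipped.
Result: 63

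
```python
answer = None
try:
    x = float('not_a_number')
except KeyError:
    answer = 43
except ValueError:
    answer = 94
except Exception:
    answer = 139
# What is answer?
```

Step-by-step execution trace:
1. `x = float('not_a_number')` raises ValueError.
2. `except KeyError` does not match ValueError; skipped.
3. `except ValueError` matches → answer = 94.
4. Remaining except clauses are skipped.
Result: 94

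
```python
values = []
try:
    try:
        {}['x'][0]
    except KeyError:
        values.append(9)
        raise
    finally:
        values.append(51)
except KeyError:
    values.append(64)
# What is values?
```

Step-by-step execution trace:
1. Inner try: `{}['x'][0]` raises KeyError.
2. Inner `except KeyError` matches → `values.append(9)` → values = [9].
3. bare `raise` re-raises KeyError.
4. Inner `finally` runs during unwinding: `values.append(51)` → values = [9, 51].
5. Outer `except KeyError` matches → `values.append(64)` → values = [9, 51, 64].
Result: [9, 51, 64]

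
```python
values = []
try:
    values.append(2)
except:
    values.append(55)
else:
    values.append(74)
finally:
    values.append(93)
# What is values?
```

Step-by-step execution trace:
1. try: `values.append(2)` → values = [2]. No exception raised.
2. `except` is skipped.
3. `else` runs: `values.append(74)` → values = [2, 74].
4. `finally` always runs: `values.append(93)` → values = [2, 74, 93].
Result: [2, 74, 93]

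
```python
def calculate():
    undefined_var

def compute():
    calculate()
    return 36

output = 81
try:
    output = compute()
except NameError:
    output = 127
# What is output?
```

Step-by-step execution trace:
1. output starts at 81.
2. try: `compute()` calls `calculate()`.
3. `calculate()` evaluates `undefined_var`, which raises NameError; it propagates through compute (uncaught).
4. `return 36` in compute is not reached; the assignment to output does not complete.
5. `except NameError` matches → output = 127.
Result: 127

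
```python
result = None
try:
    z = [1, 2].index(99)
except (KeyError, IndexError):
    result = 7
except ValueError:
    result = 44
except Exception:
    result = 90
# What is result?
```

Step-by-step execution trace:
1. `z = [1, 2].index(99)` raises ValueError.
2. `except (KeyError, IndexError)` does not match ValueError; skipped.
3. `except ValueError` matches (exact type match) → result = 44.
4. `except Exception` is not reached.
Result: 44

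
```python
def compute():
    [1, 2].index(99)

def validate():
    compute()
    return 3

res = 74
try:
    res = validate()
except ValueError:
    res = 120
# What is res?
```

Step-by-step execution trace:
1. res starts at 74.
2. try: `validate()` calls `compute()`.
3. `compute()` evaluates `[1, 2].index(99)`, which raises ValueError; it propagates through validate (uncaught).
4. `return 3` in validate is not reached; the assignment to res does not complete.
5. `except ValueError` matches → res = 120.
Result: 120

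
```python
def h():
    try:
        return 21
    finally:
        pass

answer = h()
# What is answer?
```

Step-by-step execution trace:
1. `h()` enters try: `return 21` sets pending return value 21.
2. Before returning, `finally: pass` runs (no effect).
3. h() returns 21 → answer = 21.
Result: 21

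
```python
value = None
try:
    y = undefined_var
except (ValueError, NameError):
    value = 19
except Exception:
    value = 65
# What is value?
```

Step-by-step execution trace:
1. `y = undefined_var` raises NameError.
2. `except (ValueError, NameError)` matches (NameError is in the tuple) → value = 19.
3. `except Exception` is not reached.
Result: 19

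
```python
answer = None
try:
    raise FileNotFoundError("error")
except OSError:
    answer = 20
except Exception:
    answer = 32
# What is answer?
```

Step-by-step execution trace:
1. `raise FileNotFoundError(...)` raises FileNotFoundError.
2. `except OSError` matches (FileNotFoundError is a subclass of OSError) → answer = 20.
3. `except Exception` is not reached.
Result: 20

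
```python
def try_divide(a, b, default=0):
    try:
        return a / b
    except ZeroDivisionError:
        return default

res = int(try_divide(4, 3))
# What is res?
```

Step-by-step execution trace:
1. `try_divide(4, 3)` enters try: `return 4 / 3` → returns 1.3333333333333333. No exception raised.
2. `except ZeroDivisionError` is skipped.
3. `int(1.3333333333333333)` → 1 → res = 1.
Result: 1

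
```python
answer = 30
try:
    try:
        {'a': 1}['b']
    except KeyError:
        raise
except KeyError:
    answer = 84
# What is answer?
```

Step-by-step execution trace:
1. Inner try: `{'a': 1}['b']` raises KeyError.
2. Inner `except KeyError` matches; bare `raise` re-raises the same KeyError.
3. Outer `except KeyError` matches → answer = 84.
Result: 84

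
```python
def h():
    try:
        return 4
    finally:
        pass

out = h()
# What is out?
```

Step-by-step execution trace:
1. `h()` enters try: `return 4` sets pending return value 4.
2. Before returning, `finally: pass` runs (no effect).
3. h() returns 4 → out = 4.
Result: 4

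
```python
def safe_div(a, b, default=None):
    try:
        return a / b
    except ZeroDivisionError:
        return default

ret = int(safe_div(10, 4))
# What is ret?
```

Step-by-step execution trace:
1. `safe_div(10, 4)` enters try: `return 10 / 4` → returns 2.5. No exception raised.
2. `except ZeroDivisionError` is skipped.
3. `int(2.5)` → 2 → ret = 2.
Result: 2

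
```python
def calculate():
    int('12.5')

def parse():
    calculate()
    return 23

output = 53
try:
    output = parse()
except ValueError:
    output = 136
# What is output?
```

Step-by-step execution trace:
1. output starts at 53.
2. try: `parse()` calls `calculate()`.
3. `calculate()` evaluates `int('12.5')`, which raises ValueError; it propagates through parse (uncaught).
4. `return 23` in parse is not reached; the assignment to output does not complete.
5. `except ValueError` matches → output = 136.
Result: 136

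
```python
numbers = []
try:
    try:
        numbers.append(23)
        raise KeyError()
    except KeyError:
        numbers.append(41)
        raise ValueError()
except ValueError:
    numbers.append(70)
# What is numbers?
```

Step-by-step execution trace:
1. Inner try: `numbers.append(23)` → numbers = [23].
2. `raise KeyError()` raises KeyError.
3. Inner `except KeyError` matches → `numbers.append(41)` → numbers = [23, 41].
4. `raise ValueError()` raises ValueError; propagates to outer try.
5. Outer `except ValueError` matches → `numbers.append(70)` → numbers = [23, 41, 70].
Result: [23, 41, 70]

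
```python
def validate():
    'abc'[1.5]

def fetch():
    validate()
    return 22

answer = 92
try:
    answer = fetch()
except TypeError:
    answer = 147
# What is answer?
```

Step-by-step execution trace:
1. answer starts at 92.
2. try: `fetch()` calls `validate()`.
3. `validate()` evaluates `'abc'[1.5]`, which raises TypeError; it propagates through fetch (uncaught).
4. `return 22` in fetch is not reached; the assignment to answer does not complete.
5. `except TypeError` matches → answer = 147.
Result: 147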